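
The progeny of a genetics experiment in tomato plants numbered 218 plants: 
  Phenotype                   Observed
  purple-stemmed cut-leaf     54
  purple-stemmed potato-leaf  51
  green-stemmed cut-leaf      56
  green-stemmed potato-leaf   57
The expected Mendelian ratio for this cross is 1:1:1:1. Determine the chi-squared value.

0.385

Under the 1:1:1:1 hypothesis (Σ ratio = 4, N = 218):
  purple-stemmed cut-leaf: 218 × 1/4 = 54.5
  purple-stemmed potato-leaf: 218 × 1/4 = 54.5
  green-stemmed cut-leaf: 218 × 1/4 = 54.5
  green-stemmed potato-leaf: 218 × 1/4 = 54.5
χ² = Σ (O − E)² / E
  purple-stemmed cut-leaf: (54 − 54.5)² / 54.5 = 0.0046
  purple-stemmed potato-leaf: (51 − 54.5)² / 54.5 = 0.2248
  green-stemmed cut-leaf: (56 − 54.5)² / 54.5 = 0.0413
  green-stemmed potato-leaf: (57 − 54.5)² / 54.5 = 0.1147
χ² = 0.0046 + 0.2248 + 0.0413 + 0.1147 = 0.3854 ≈ 0.385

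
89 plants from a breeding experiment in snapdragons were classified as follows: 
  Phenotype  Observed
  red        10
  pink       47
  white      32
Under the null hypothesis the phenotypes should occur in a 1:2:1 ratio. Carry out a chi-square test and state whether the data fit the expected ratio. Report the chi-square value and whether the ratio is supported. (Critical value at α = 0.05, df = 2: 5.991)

11.157; not consistent

Total ratio parts = 4. Expected numbers out of 89:
  red: 89 × 1/4 = 22.25
  pink: 89 × 2/4 = 44.5
  white: 89 × 1/4 = 22.25
χ² = Σ (O − E)² / E
  red: (10 − 22.25)² / 22.25 = 6.7444
  pink: (47 − 44.5)² / 44.5 = 0.1404
  white: (32 − 22.25)² / 22.25 = 4.2725
χ² = 6.7444 + 0.1404 + 4.2725 = 11.1573 ≈ 11.157
Degrees of freedom = 3 − 1 = 2; critical value at α = 0.05 is 5.991.
Since 11.157 > 5.991, we reject the null hypothesis — the data do not fit the 1:2:1 ratio.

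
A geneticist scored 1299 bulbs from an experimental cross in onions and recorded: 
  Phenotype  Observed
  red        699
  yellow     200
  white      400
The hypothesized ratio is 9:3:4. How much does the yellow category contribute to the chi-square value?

Total ratio parts = 16. Expected numbers out of 1299:
  red: 1299 × 9/16 = 730.6875
  yellow: 1299 × 3/16 = 243.5625
  white: 1299 × 4/16 = 324.75
Contribution of yellow: (200 − 243.5625)² / 243.5625 = 7.7914

7.791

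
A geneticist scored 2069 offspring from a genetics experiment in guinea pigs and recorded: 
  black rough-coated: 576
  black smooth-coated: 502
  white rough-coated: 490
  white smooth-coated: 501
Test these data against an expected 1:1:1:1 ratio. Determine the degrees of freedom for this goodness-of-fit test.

A goodness-of-fit test with 4 phenotype classes has df = 4 − 1 = 3.

3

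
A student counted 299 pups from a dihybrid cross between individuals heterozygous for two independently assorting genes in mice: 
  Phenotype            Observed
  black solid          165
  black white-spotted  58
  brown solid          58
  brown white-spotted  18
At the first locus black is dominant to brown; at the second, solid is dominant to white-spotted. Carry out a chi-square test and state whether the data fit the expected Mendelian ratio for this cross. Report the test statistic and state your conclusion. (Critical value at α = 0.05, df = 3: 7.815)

0.220; consistent

A dihybrid F₂ with independent assortment and complete dominance at both loci gives a 9:3:3:1 phenotypic ratio.
Under the 9:3:3:1 hypothesis (Σ ratio = 16, N = 299):
  black solid: 299 × 9/16 = 168.1875
  black white-spotted: 299 × 3/16 = 56.0625
  brown solid: 299 × 3/16 = 56.0625
  brown white-spotted: 299 × 1/16 = 18.6875
χ² = Σ (O − E)² / E
  black solid: (165 − 168.1875)² / 168.1875 = 0.0604
  black white-spotted: (58 − 56.0625)² / 56.0625 = 0.0670
  brown solid: (58 − 56.0625)² / 56.0625 = 0.0670
  brown white-spotted: (18 − 18.6875)² / 18.6875 = 0.0253
χ² = 0.0604 + 0.0670 + 0.0670 + 0.0253 = 0.2197 ≈ 0.220
Degrees of freedom = 4 − 1 = 3; critical value at α = 0.05 is 7.815.
Since 0.220 < 7.815, we fail to reject the null hypothesis — the data are consistent with the 9:3:3:1 ratio.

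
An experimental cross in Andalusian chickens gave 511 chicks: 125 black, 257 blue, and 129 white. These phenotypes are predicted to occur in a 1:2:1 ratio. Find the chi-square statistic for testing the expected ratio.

0.080

Expected counts for N = 511 under a 1:2:1 ratio (total parts = 4):
  black: 511 × 1/4 = 127.75
  blue: 511 × 2/4 = 255.5
  white: 511 × 1/4 = 127.75
χ² = Σ (O − E)² / E
  black: (125 − 127.75)² / 127.75 = 0.0592
  blue: (257 − 255.5)² / 255.5 = 0.0088
  white: (129 − 127.75)² / 127.75 = 0.0122
χ² = 0.0592 + 0.0088 + 0.0122 = 0.0802 ≈ 0.080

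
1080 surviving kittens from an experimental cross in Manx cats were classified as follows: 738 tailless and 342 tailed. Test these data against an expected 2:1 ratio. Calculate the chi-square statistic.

The 2:1 ratio has 3 parts, so with N = 1080 the expected counts are:
  tailless: 1080 × 2/3 = 720
  tailed: 1080 × 1/3 = 360
χ² = Σ (O − E)² / E
  tailless: (738 − 720)² / 720 = 0.4500
  tailed: (342 − 360)² / 360 = 0.9000
χ² = 0.4500 + 0.9000 = 1.350

1.350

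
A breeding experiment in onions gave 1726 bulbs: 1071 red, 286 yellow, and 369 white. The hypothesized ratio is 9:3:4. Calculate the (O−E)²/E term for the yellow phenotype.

Under the 9:3:4 hypothesis (Σ ratio = 16, N = 1726):
  red: 1726 × 9/16 = 970.875
  yellow: 1726 × 3/16 = 323.625
  white: 1726 × 4/16 = 431.5
Contribution of yellow: (286 − 323.625)² / 323.625 = 4.3743

4.374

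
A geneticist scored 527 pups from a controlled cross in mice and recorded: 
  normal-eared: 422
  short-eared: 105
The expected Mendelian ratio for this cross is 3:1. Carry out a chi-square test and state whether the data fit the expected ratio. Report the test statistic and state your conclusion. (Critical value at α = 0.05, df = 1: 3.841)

7.242; not consistent

Expected counts for N = 527 under a 3:1 ratio (total parts = 4):
  normal-eared: 527 × 3/4 = 395.25
  short-eared: 527 × 1/4 = 131.75
χ² = Σ (O − E)² / E
  normal-eared: (422 − 395.25)² / 395.25 = 1.8104
  short-eared: (105 − 131.75)² / 131.75 = 5.4312
χ² = 1.8104 + 5.4312 = 7.2416 ≈ 7.242
Degrees of freedom = 2 − 1 = 1; critical value at α = 0.05 is 3.841.
Since 7.242 > 3.841, we reject the null hypothesis — the data do not fit the 3:1 ratio.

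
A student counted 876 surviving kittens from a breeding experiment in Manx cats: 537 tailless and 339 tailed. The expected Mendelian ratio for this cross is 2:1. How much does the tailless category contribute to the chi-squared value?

3.783

The 2:1 ratio has 3 parts, so with N = 876 the expected counts are:
  tailless: 876 × 2/3 = 584
  tailed: 876 × 1/3 = 292
Contribution of tailless: (537 − 584)² / 584 = 3.7825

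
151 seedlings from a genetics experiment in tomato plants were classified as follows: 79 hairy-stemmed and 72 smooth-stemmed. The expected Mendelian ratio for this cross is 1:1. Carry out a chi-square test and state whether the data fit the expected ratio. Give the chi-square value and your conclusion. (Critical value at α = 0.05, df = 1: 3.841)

The 1:1 ratio has 2 parts, so with N = 151 the expected counts are:
  hairy-stemmed: 151 × 1/2 = 75.5
  smooth-stemmed: 151 × 1/2 = 75.5
χ² = Σ (O − E)² / E
  hairy-stemmed: (79 − 75.5)² / 75.5 = 0.1623
  smooth-stemmed: (72 − 75.5)² / 75.5 = 0.1623
χ² = 0.1623 + 0.1623 = 0.3246 ≈ 0.325
Degrees of freedom = 2 − 1 = 1; critical value at α = 0.05 is 3.841.
Since 0.325 < 3.841, we fail to reject the null hypothesis — the data are consistent with the 1:1 ratio.

0.325; consistent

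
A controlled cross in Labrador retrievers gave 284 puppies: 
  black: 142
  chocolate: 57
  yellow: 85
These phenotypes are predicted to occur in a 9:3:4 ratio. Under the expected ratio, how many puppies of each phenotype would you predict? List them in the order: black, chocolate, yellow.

Expected counts for N = 284 under a 9:3:4 ratio (total parts = 16):
  black: 284 × 9/16 = 159.75
  chocolate: 284 × 3/16 = 53.25
  yellow: 284 × 4/16 = 71

159.75, 53.25, 71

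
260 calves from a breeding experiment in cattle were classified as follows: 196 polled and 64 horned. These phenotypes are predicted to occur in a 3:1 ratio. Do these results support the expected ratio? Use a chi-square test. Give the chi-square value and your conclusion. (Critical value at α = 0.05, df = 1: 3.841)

0.021; consistent

The 3:1 ratio has 4 parts, so with N = 260 the expected counts are:
  polled: 260 × 3/4 = 195
  horned: 260 × 1/4 = 65
χ² = Σ (O − E)² / E
  polled: (196 − 195)² / 195 = 0.0051
  horned: (64 − 65)² / 65 = 0.0154
χ² = 0.0051 + 0.0154 = 0.0205 ≈ 0.021
Degrees of freedom = 2 − 1 = 1; critical value at α = 0.05 is 3.841.
Since 0.021 < 3.841, we fail to reject the null hypothesis — the data are consistent with the 3:1 ratio.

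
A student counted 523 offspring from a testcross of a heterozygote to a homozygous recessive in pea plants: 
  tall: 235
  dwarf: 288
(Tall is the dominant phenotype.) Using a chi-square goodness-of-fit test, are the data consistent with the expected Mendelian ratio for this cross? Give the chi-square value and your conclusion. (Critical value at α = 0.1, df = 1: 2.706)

A testcross of a heterozygote (Aa × aa) gives a 1:1 phenotypic ratio.
Expected counts for N = 523 under a 1:1 ratio (total parts = 2):
  tall: 523 × 1/2 = 261.5
  dwarf: 523 × 1/2 = 261.5
χ² = Σ (O − E)² / E
  tall: (235 − 261.5)² / 261.5 = 2.6855
  dwarf: (288 − 261.5)² / 261.5 = 2.6855
χ² = 2.6855 + 2.6855 = 5.371
Degrees of freedom = 2 − 1 = 1; critical value at α = 0.1 is 2.706.
Since 5.371 > 2.706, we reject the null hypothesis — the data do not fit the 1:1 ratio.

5.371; not consistent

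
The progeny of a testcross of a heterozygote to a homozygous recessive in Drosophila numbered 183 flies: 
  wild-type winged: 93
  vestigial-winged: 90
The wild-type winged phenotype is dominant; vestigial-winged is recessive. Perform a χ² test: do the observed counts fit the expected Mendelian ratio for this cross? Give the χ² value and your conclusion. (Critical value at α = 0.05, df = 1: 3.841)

A testcross of a heterozygote (Aa × aa) gives a 1:1 phenotypic ratio.
Expected counts for N = 183 under a 1:1 ratio (total parts = 2):
  wild-type winged: 183 × 1/2 = 91.5
  vestigial-winged: 183 × 1/2 = 91.5
χ² = Σ (O − E)² / E
  wild-type winged: (93 − 91.5)² / 91.5 = 0.0246
  vestigial-winged: (90 − 91.5)² / 91.5 = 0.0246
χ² = 0.0246 + 0.0246 = 0.0492 ≈ 0.049
Degrees of freedom = 2 − 1 = 1; critical value at α = 0.05 is 3.841.
Since 0.049 < 3.841, we fail to reject the null hypothesis — the data are consistent with the 1:1 ratio.

0.049; consistent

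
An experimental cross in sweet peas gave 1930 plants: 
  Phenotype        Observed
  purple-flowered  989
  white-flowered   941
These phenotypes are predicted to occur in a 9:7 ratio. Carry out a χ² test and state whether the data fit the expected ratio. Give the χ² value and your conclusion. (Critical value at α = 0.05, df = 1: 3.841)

19.657; not consistent

Expected counts for N = 1930 under a 9:7 ratio (total parts = 16):
  purple-flowered: 1930 × 9/16 = 1085.625
  white-flowered: 1930 × 7/16 = 844.375
χ² = Σ (O − E)² / E
  purple-flowered: (989 − 1085.625)² / 1085.625 = 8.6000
  white-flowered: (941 − 844.375)² / 844.375 = 11.0572
χ² = 8.6000 + 11.0572 = 19.6572 ≈ 19.657
Degrees of freedom = 2 − 1 = 1; critical value at α = 0.05 is 3.841.
Since 19.657 > 3.841, we reject the null hypothesis — the data do not fit the 9:7 ratio.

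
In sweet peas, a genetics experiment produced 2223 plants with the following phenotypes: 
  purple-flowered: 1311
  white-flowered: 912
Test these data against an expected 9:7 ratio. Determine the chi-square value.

Total ratio parts = 16. Expected numbers out of 2223:
  purple-flowered: 2223 × 9/16 = 1250.4375
  white-flowered: 2223 × 7/16 = 972.5625
χ² = Σ (O − E)² / E
  purple-flowered: (1311 − 1250.4375)² / 1250.4375 = 2.9332
  white-flowered: (912 − 972.5625)² / 972.5625 = 3.7713
χ² = 2.9332 + 3.7713 = 6.7045 ≈ 6.705

6.705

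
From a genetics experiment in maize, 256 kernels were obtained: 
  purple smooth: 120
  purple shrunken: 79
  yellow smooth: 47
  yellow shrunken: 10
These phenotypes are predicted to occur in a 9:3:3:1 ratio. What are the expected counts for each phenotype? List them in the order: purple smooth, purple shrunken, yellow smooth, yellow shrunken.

Under the 9:3:3:1 hypothesis (Σ ratio = 16, N = 256):
  purple smooth: 256 × 9/16 = 144
  purple shrunken: 256 × 3/16 = 48
  yellow smooth: 256 × 3/16 = 48
  yellow shrunken: 256 × 1/16 = 16

144, 48, 48, 16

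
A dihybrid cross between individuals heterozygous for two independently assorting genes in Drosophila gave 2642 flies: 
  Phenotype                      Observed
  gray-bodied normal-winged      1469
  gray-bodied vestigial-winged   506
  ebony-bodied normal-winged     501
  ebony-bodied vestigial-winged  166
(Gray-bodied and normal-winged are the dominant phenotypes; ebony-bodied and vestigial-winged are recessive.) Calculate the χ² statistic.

A dihybrid F₂ with independent assortment and complete dominance at both loci gives a 9:3:3:1 phenotypic ratio.
Under the 9:3:3:1 hypothesis (Σ ratio = 16, N = 2642):
  gray-bodied normal-winged: 2642 × 9/16 = 1486.125
  gray-bodied vestigial-winged: 2642 × 3/16 = 495.375
  ebony-bodied normal-winged: 2642 × 3/16 = 495.375
  ebony-bodied vestigial-winged: 2642 × 1/16 = 165.125
χ² = Σ (O − E)² / E
  gray-bodied normal-winged: (1469 − 1486.125)² / 1486.125 = 0.1973
  gray-bodied vestigial-winged: (506 − 495.375)² / 495.375 = 0.2279
  ebony-bodied normal-winged: (501 − 495.375)² / 495.375 = 0.0639
  ebony-bodied vestigial-winged: (166 − 165.125)² / 165.125 = 0.0046
χ² = 0.1973 + 0.2279 + 0.0639 + 0.0046 = 0.4937 ≈ 0.494

0.494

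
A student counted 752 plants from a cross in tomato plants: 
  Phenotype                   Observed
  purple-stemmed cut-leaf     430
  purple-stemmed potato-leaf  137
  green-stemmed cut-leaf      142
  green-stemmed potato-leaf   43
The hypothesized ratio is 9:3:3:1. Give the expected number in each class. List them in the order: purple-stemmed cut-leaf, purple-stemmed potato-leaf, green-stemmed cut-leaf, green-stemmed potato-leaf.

423, 141, 141, 47

The 9:3:3:1 ratio has 16 parts, so with N = 752 the expected counts are:
  purple-stemmed cut-leaf: 752 × 9/16 = 423
  purple-stemmed potato-leaf: 752 × 3/16 = 141
  green-stemmed cut-leaf: 752 × 3/16 = 141
  green-stemmed potato-leaf: 752 × 1/16 = 47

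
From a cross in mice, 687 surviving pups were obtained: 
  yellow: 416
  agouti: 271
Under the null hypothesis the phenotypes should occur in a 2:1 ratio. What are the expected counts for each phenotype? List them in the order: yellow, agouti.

458, 229

Total ratio parts = 3. Expected numbers out of 687:
  yellow: 687 × 2/3 = 458
  agouti: 687 × 1/3 = 229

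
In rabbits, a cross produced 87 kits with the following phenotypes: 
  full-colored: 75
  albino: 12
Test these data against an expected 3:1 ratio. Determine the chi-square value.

5.828

The 3:1 ratio has 4 parts, so with N = 87 the expected counts are:
  full-colored: 87 × 3/4 = 65.25
  albino: 87 × 1/4 = 21.75
χ² = Σ (O − E)² / E
  full-colored: (75 − 65.25)² / 65.25 = 1.4569
  albino: (12 − 21.75)² / 21.75 = 4.3707
χ² = 1.4569 + 4.3707 = 5.8276 ≈ 5.828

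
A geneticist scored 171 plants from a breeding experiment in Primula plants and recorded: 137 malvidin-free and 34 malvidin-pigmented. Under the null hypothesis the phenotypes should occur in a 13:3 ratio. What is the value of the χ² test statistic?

The 13:3 ratio has 16 parts, so with N = 171 the expected counts are:
  malvidin-free: 171 × 13/16 = 138.9375
  malvidin-pigmented: 171 × 3/16 = 32.0625
χ² = Σ (O − E)² / E
  malvidin-free: (137 − 138.9375)² / 138.9375 = 0.0270
  malvidin-pigmented: (34 − 32.0625)² / 32.0625 = 0.1171
χ² = 0.0270 + 0.1171 = 0.1441 ≈ 0.144

0.144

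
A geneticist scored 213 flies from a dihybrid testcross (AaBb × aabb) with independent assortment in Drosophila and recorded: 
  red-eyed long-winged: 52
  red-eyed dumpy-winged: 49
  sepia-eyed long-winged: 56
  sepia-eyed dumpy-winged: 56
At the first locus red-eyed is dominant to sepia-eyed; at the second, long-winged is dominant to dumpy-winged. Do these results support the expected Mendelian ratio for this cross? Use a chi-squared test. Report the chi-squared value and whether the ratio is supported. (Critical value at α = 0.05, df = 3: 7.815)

0.653; consistent

A dihybrid testcross with independent assortment gives a 1:1:1:1 ratio.
Expected counts for N = 213 under a 1:1:1:1 ratio (total parts = 4):
  red-eyed long-winged: 213 × 1/4 = 53.25
  red-eyed dumpy-winged: 213 × 1/4 = 53.25
  sepia-eyed long-winged: 213 × 1/4 = 53.25
  sepia-eyed dumpy-winged: 213 × 1/4 = 53.25
χ² = Σ (O − E)² / E
  red-eyed long-winged: (52 − 53.25)² / 53.25 = 0.0293
  red-eyed dumpy-winged: (49 − 53.25)² / 53.25 = 0.3392
  sepia-eyed long-winged: (56 − 53.25)² / 53.25 = 0.1420
  sepia-eyed dumpy-winged: (56 − 53.25)² / 53.25 = 0.1420
χ² = 0.0293 + 0.3392 + 0.1420 + 0.1420 = 0.6525 ≈ 0.653
Degrees of freedom = 4 − 1 = 3; critical value at α = 0.05 is 7.815.
Since 0.653 < 7.815, we fail to reject the null hypothesis — the data are consistent with the 1:1:1:1 ratio.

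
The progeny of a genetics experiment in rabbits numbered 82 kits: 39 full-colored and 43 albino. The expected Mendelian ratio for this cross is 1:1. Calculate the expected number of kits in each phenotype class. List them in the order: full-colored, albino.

The 1:1 ratio has 2 parts, so with N = 82 the expected counts are:
  full-colored: 82 × 1/2 = 41
  albino: 82 × 1/2 = 41

41, 41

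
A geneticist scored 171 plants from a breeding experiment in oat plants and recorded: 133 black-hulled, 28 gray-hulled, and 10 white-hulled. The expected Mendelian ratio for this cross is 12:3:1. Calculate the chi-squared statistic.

Expected counts for N = 171 under a 12:3:1 ratio (total parts = 16):
  black-hulled: 171 × 12/16 = 128.25
  gray-hulled: 171 × 3/16 = 32.0625
  white-hulled: 171 × 1/16 = 10.6875
χ² = Σ (O − E)² / E
  black-hulled: (133 − 128.25)² / 128.25 = 0.1759
  gray-hulled: (28 − 32.0625)² / 32.0625 = 0.5147
  white-hulled: (10 − 10.6875)² / 10.6875 = 0.0442
χ² = 0.1759 + 0.5147 + 0.0442 = 0.7348 ≈ 0.735

0.735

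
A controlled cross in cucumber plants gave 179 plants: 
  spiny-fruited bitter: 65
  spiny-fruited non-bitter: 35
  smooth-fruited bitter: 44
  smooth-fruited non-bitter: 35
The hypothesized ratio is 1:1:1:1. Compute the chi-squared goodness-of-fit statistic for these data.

Total ratio parts = 4. Expected numbers out of 179:
  spiny-fruited bitter: 179 × 1/4 = 44.75
  spiny-fruited non-bitter: 179 × 1/4 = 44.75
  smooth-fruited bitter: 179 × 1/4 = 44.75
  smooth-fruited non-bitter: 179 × 1/4 = 44.75
χ² = Σ (O − E)² / E
  spiny-fruited bitter: (65 − 44.75)² / 44.75 = 9.1634
  spiny-fruited non-bitter: (35 − 44.75)² / 44.75 = 2.1243
  smooth-fruited bitter: (44 − 44.75)² / 44.75 = 0.0126
  smooth-fruited non-bitter: (35 − 44.75)² / 44.75 = 2.1243
χ² = 9.1634 + 2.1243 + 0.0126 + 2.1243 = 13.4246 ≈ 13.425

13.425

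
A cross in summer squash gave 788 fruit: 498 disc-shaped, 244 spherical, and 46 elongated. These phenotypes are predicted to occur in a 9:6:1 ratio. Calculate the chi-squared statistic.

15.953

Under the 9:6:1 hypothesis (Σ ratio = 16, N = 788):
  disc-shaped: 788 × 9/16 = 443.25
  spherical: 788 × 6/16 = 295.5
  elongated: 788 × 1/16 = 49.25
χ² = Σ (O − E)² / E
  disc-shaped: (498 − 443.25)² / 443.25 = 6.7627
  spherical: (244 − 295.5)² / 295.5 = 8.9755
  elongated: (46 − 49.25)² / 49.25 = 0.2145
χ² = 6.7627 + 8.9755 + 0.2145 = 15.9527 ≈ 15.953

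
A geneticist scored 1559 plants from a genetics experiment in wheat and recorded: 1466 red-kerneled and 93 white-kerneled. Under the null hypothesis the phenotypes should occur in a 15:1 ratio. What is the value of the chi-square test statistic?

0.216

Expected counts for N = 1559 under a 15:1 ratio (total parts = 16):
  red-kerneled: 1559 × 15/16 = 1461.5625
  white-kerneled: 1559 × 1/16 = 97.4375
χ² = Σ (O − E)² / E
  red-kerneled: (1466 − 1461.5625)² / 1461.5625 = 0.0135
  white-kerneled: (93 − 97.4375)² / 97.4375 = 0.2021
χ² = 0.0135 + 0.2021 = 0.2156 ≈ 0.216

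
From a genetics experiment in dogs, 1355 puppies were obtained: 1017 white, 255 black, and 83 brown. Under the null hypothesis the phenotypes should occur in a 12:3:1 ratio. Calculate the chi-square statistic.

0.038

Expected counts for N = 1355 under a 12:3:1 ratio (total parts = 16):
  white: 1355 × 12/16 = 1016.25
  black: 1355 × 3/16 = 254.0625
  brown: 1355 × 1/16 = 84.6875
χ² = Σ (O − E)² / E
  white: (1017 − 1016.25)² / 1016.25 = 0.0006
  black: (255 − 254.0625)² / 254.0625 = 0.0035
  brown: (83 − 84.6875)² / 84.6875 = 0.0336
χ² = 0.0006 + 0.0035 + 0.0336 = 0.0377 ≈ 0.038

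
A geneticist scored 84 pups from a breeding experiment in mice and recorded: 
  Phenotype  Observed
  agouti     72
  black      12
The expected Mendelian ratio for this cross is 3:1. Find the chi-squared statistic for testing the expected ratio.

Under the 3:1 hypothesis (Σ ratio = 4, N = 84):
  agouti: 84 × 3/4 = 63
  black: 84 × 1/4 = 21
χ² = Σ (O − E)² / E
  agouti: (72 − 63)² / 63 = 1.2857
  black: (12 − 21)² / 21 = 3.8571
χ² = 1.2857 + 3.8571 = 5.1428 ≈ 5.143

5.143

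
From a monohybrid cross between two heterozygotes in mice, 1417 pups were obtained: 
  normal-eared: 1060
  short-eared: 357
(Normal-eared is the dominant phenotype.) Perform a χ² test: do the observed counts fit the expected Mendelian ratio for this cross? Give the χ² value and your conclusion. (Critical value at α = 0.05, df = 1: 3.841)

0.028; consistent

For a monohybrid cross between heterozygotes with complete dominance, the expected phenotypic ratio is 3:1.
Total ratio parts = 4. Expected numbers out of 1417:
  normal-eared: 1417 × 3/4 = 1062.75
  short-eared: 1417 × 1/4 = 354.25
χ² = Σ (O − E)² / E
  normal-eared: (1060 − 1062.75)² / 1062.75 = 0.0071
  short-eared: (357 − 354.25)² / 354.25 = 0.0213
χ² = 0.0071 + 0.0213 = 0.0284 ≈ 0.028
Degrees of freedom = 2 − 1 = 1; critical value at α = 0.05 is 3.841.
Since 0.028 < 3.841, we fail to reject the null hypothesis — the data are consistent with the 3:1 ratio.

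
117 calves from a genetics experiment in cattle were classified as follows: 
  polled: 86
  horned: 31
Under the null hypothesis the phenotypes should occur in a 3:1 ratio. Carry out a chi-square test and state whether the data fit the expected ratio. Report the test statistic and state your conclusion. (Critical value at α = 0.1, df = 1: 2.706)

Expected counts for N = 117 under a 3:1 ratio (total parts = 4):
  polled: 117 × 3/4 = 87.75
  horned: 117 × 1/4 = 29.25
χ² = Σ (O − E)² / E
  polled: (86 − 87.75)² / 87.75 = 0.0349
  horned: (31 − 29.25)² / 29.25 = 0.1047
χ² = 0.0349 + 0.1047 = 0.1396 ≈ 0.140
Degrees of freedom = 2 − 1 = 1; critical value at α = 0.1 is 2.706.
Since 0.140 < 2.706, we fail to reject the null hypothesis — the data are consistent with the 3:1 ratio.

0.140; consistent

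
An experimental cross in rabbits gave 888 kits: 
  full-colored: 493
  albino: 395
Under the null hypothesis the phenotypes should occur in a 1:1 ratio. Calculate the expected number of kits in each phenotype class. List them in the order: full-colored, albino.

444, 444

Total ratio parts = 2. Expected numbers out of 888:
  full-colored: 888 × 1/2 = 444
  albino: 888 × 1/2 = 444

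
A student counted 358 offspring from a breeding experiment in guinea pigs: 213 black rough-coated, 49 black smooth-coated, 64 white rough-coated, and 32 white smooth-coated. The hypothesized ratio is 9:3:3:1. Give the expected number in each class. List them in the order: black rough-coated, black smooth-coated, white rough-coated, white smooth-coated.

201.375, 67.125, 67.125, 22.375

Expected counts for N = 358 under a 9:3:3:1 ratio (total parts = 16):
  black rough-coated: 358 × 9/16 = 201.375
  black smooth-coated: 358 × 3/16 = 67.125
  white rough-coated: 358 × 3/16 = 67.125
  white smooth-coated: 358 × 1/16 = 22.375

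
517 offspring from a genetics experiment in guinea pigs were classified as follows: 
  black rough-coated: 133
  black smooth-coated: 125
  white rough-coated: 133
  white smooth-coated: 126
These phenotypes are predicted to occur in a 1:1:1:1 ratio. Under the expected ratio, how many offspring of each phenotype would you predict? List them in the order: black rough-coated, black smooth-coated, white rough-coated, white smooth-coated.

Under the 1:1:1:1 hypothesis (Σ ratio = 4, N = 517):
  black rough-coated: 517 × 1/4 = 129.25
  black smooth-coated: 517 × 1/4 = 129.25
  white rough-coated: 517 × 1/4 = 129.25
  white smooth-coated: 517 × 1/4 = 129.25

129.25, 129.25, 129.25, 129.25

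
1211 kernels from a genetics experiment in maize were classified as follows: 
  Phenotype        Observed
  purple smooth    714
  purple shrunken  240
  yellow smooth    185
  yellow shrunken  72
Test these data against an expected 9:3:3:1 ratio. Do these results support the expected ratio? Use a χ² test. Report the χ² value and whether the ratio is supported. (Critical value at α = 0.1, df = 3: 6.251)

10.289; not consistent

Total ratio parts = 16. Expected numbers out of 1211:
  purple smooth: 1211 × 9/16 = 681.1875
  purple shrunken: 1211 × 3/16 = 227.0625
  yellow smooth: 1211 × 3/16 = 227.0625
  yellow shrunken: 1211 × 1/16 = 75.6875
χ² = Σ (O − E)² / E
  purple smooth: (714 − 681.1875)² / 681.1875 = 1.5806
  purple shrunken: (240 − 227.0625)² / 227.0625 = 0.7371
  yellow smooth: (185 − 227.0625)² / 227.0625 = 7.7919
  yellow shrunken: (72 − 75.6875)² / 75.6875 = 0.1797
χ² = 1.5806 + 0.7371 + 7.7919 + 0.1797 = 10.2893 ≈ 10.289
Degrees of freedom = 4 − 1 = 3; critical value at α = 0.1 is 6.251.
Since 10.289 > 6.251, we reject the null hypothesis — the data do not fit the 9:3:3:1 ratio.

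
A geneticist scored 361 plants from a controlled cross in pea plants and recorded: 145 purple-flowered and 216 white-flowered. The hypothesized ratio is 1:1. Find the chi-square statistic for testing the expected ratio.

The 1:1 ratio has 2 parts, so with N = 361 the expected counts are:
  purple-flowered: 361 × 1/2 = 180.5
  white-flowered: 361 × 1/2 = 180.5
χ² = Σ (O − E)² / E
  purple-flowered: (145 − 180.5)² / 180.5 = 6.9820
  white-flowered: (216 − 180.5)² / 180.5 = 6.9820
χ² = 6.9820 + 6.9820 = 13.964

13.964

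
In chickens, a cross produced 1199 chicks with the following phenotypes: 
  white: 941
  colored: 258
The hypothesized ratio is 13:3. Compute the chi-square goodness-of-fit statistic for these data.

The 13:3 ratio has 16 parts, so with N = 1199 the expected counts are:
  white: 1199 × 13/16 = 974.1875
  colored: 1199 × 3/16 = 224.8125
χ² = Σ (O − E)² / E
  white: (941 − 974.1875)² / 974.1875 = 1.1306
  colored: (258 − 224.8125)² / 224.8125 = 4.8992
χ² = 1.1306 + 4.8992 = 6.0298 ≈ 6.030

6.030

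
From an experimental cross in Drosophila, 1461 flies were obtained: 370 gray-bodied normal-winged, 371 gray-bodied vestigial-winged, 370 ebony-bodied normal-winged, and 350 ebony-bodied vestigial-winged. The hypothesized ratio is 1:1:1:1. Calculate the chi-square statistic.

Total ratio parts = 4. Expected numbers out of 1461:
  gray-bodied normal-winged: 1461 × 1/4 = 365.25
  gray-bodied vestigial-winged: 1461 × 1/4 = 365.25
  ebony-bodied normal-winged: 1461 × 1/4 = 365.25
  ebony-bodied vestigial-winged: 1461 × 1/4 = 365.25
χ² = Σ (O − E)² / E
  gray-bodied normal-winged: (370 − 365.25)² / 365.25 = 0.0618
  gray-bodied vestigial-winged: (371 − 365.25)² / 365.25 = 0.0905
  ebony-bodied normal-winged: (370 − 365.25)² / 365.25 = 0.0618
  ebony-bodied vestigial-winged: (350 − 365.25)² / 365.25 = 0.6367
χ² = 0.0618 + 0.0905 + 0.0618 + 0.6367 = 0.8508 ≈ 0.851

0.851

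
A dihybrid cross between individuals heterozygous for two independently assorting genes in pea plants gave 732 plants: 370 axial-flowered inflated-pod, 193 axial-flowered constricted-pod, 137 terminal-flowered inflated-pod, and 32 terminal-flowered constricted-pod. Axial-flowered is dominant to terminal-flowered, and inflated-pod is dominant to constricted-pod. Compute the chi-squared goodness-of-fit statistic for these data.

A dihybrid F₂ with independent assortment and complete dominance at both loci gives a 9:3:3:1 phenotypic ratio.
Total ratio parts = 16. Expected numbers out of 732:
  axial-flowered inflated-pod: 732 × 9/16 = 411.75
  axial-flowered constricted-pod: 732 × 3/16 = 137.25
  terminal-flowered inflated-pod: 732 × 3/16 = 137.25
  terminal-flowered constricted-pod: 732 × 1/16 = 45.75
χ² = Σ (O − E)² / E
  axial-flowered inflated-pod: (370 − 411.75)² / 411.75 = 4.2333
  axial-flowered constricted-pod: (193 − 137.25)² / 137.25 = 22.6453
  terminal-flowered inflated-pod: (137 − 137.25)² / 137.25 = 0.0005
  terminal-flowered constricted-pod: (32 − 45.75)² / 45.75 = 4.1325
χ² = 4.2333 + 22.6453 + 0.0005 + 4.1325 = 31.0116 ≈ 31.012

31.012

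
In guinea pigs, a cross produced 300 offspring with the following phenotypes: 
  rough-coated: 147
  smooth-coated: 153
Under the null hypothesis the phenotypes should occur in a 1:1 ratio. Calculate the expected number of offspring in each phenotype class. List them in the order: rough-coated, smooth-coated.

150, 150

Under the 1:1 hypothesis (Σ ratio = 2, N = 300):
  rough-coated: 300 × 1/2 = 150
  smooth-coated: 300 × 1/2 = 150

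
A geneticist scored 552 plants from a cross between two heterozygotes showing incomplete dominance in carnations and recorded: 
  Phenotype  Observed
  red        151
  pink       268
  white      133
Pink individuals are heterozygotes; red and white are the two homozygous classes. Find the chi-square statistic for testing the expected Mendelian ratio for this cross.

With incomplete dominance, a heterozygote × heterozygote cross gives a 1:2:1 phenotypic ratio.
Expected counts for N = 552 under a 1:2:1 ratio (total parts = 4):
  red: 552 × 1/4 = 138
  pink: 552 × 2/4 = 276
  white: 552 × 1/4 = 138
χ² = Σ (O − E)² / E
  red: (151 − 138)² / 138 = 1.2246
  pink: (268 − 276)² / 276 = 0.2319
  white: (133 − 138)² / 138 = 0.1812
χ² = 1.2246 + 0.2319 + 0.1812 = 1.6377 ≈ 1.638

1.638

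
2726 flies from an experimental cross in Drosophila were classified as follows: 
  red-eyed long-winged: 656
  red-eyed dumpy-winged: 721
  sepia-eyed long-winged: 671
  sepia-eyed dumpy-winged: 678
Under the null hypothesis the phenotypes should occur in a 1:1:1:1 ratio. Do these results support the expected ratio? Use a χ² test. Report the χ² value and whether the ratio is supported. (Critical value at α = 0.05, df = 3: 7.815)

Expected counts for N = 2726 under a 1:1:1:1 ratio (total parts = 4):
  red-eyed long-winged: 2726 × 1/4 = 681.5
  red-eyed dumpy-winged: 2726 × 1/4 = 681.5
  sepia-eyed long-winged: 2726 × 1/4 = 681.5
  sepia-eyed dumpy-winged: 2726 × 1/4 = 681.5
χ² = Σ (O − E)² / E
  red-eyed long-winged: (656 − 681.5)² / 681.5 = 0.9541
  red-eyed dumpy-winged: (721 − 681.5)² / 681.5 = 2.2894
  sepia-eyed long-winged: (671 − 681.5)² / 681.5 = 0.1618
  sepia-eyed dumpy-winged: (678 − 681.5)² / 681.5 = 0.0180
χ² = 0.9541 + 2.2894 + 0.1618 + 0.0180 = 3.4233 ≈ 3.423
Degrees of freedom = 4 − 1 = 3; critical value at α = 0.05 is 7.815.
Since 3.423 < 7.815, we fail to reject the null hypothesis — the data are consistent with the 1:1:1:1 ratio.

3.423; consistent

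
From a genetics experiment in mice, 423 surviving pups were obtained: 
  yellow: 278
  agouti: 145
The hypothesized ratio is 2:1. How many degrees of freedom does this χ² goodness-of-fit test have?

A goodness-of-fit test with 2 phenotype classes has df = 2 − 1 = 1.

1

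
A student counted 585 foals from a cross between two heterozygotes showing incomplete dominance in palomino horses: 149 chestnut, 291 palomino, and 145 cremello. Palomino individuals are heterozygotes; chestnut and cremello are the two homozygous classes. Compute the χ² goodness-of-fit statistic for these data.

With incomplete dominance, a heterozygote × heterozygote cross gives a 1:2:1 phenotypic ratio.
Total ratio parts = 4. Expected numbers out of 585:
  chestnut: 585 × 1/4 = 146.25
  palomino: 585 × 2/4 = 292.5
  cremello: 585 × 1/4 = 146.25
χ² = Σ (O − E)² / E
  chestnut: (149 − 146.25)² / 146.25 = 0.0517
  palomino: (291 − 292.5)² / 292.5 = 0.0077
  cremello: (145 − 146.25)² / 146.25 = 0.0107
χ² = 0.0517 + 0.0077 + 0.0107 = 0.0701 ≈ 0.070

0.070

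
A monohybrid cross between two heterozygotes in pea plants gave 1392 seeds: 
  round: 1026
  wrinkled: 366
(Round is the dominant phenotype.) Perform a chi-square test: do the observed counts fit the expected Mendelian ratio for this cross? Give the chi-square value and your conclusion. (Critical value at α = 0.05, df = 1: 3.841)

1.241; consistent

For a monohybrid cross between heterozygotes with complete dominance, the expected phenotypic ratio is 3:1.
Expected counts for N = 1392 under a 3:1 ratio (total parts = 4):
  round: 1392 × 3/4 = 1044
  wrinkled: 1392 × 1/4 = 348
χ² = Σ (O − E)² / E
  round: (1026 − 1044)² / 1044 = 0.3103
  wrinkled: (366 − 348)² / 348 = 0.9310
χ² = 0.3103 + 0.9310 = 1.2413 ≈ 1.241
Degrees of freedom = 2 − 1 = 1; critical value at α = 0.05 is 3.841.
Since 1.241 < 3.841, we fail to reject the null hypothesis — the data are consistent with the 3:1 ratio.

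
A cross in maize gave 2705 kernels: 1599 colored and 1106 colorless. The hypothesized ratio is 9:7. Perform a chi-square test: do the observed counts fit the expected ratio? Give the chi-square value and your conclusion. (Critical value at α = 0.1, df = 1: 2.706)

Expected counts for N = 2705 under a 9:7 ratio (total parts = 16):
  colored: 2705 × 9/16 = 1521.5625
  colorless: 2705 × 7/16 = 1183.4375
χ² = Σ (O − E)² / E
  colored: (1599 − 1521.5625)² / 1521.5625 = 3.9411
  colorless: (1106 − 1183.4375)² / 1183.4375 = 5.0671
χ² = 3.9411 + 5.0671 = 9.0082 ≈ 9.008
Degrees of freedom = 2 − 1 = 1; critical value at α = 0.1 is 2.706.
Since 9.008 > 2.706, we reject the null hypothesis — the data do not fit the 9:7 ratio.

9.008; not consistent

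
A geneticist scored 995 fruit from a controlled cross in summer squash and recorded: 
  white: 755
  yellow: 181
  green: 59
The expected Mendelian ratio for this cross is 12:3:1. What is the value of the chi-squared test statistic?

0.432

Under the 12:3:1 hypothesis (Σ ratio = 16, N = 995):
  white: 995 × 12/16 = 746.25
  yellow: 995 × 3/16 = 186.5625
  green: 995 × 1/16 = 62.1875
χ² = Σ (O − E)² / E
  white: (755 − 746.25)² / 746.25 = 0.1026
  yellow: (181 − 186.5625)² / 186.5625 = 0.1659
  green: (59 − 62.1875)² / 62.1875 = 0.1634
χ² = 0.1026 + 0.1659 + 0.1634 = 0.4319 ≈ 0.432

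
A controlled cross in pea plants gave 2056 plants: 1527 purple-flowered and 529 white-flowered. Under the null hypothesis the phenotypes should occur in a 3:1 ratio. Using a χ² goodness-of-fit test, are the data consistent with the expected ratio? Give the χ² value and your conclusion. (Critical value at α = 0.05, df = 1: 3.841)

Expected counts for N = 2056 under a 3:1 ratio (total parts = 4):
  purple-flowered: 2056 × 3/4 = 1542
  white-flowered: 2056 × 1/4 = 514
χ² = Σ (O − E)² / E
  purple-flowered: (1527 − 1542)² / 1542 = 0.1459
  white-flowered: (529 − 514)² / 514 = 0.4377
χ² = 0.1459 + 0.4377 = 0.5836 ≈ 0.584
Degrees of freedom = 2 − 1 = 1; critical value at α = 0.05 is 3.841.
Since 0.584 < 3.841, we fail to reject the null hypothesis — the data are consistent with the 3:1 ratio.

0.584; consistent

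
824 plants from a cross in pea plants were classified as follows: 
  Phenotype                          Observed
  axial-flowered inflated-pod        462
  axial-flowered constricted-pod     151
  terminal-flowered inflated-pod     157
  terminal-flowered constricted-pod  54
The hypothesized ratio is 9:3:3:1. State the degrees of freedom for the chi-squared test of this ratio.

A goodness-of-fit test with 4 phenotype classes has df = 4 − 1 = 3.

3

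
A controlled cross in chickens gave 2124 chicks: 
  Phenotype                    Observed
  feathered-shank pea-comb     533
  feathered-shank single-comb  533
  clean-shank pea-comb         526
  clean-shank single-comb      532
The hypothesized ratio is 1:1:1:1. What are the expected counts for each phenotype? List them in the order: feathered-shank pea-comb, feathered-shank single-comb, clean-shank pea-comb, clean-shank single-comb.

531, 531, 531, 531

Total ratio parts = 4. Expected numbers out of 2124:
  feathered-shank pea-comb: 2124 × 1/4 = 531
  feathered-shank single-comb: 2124 × 1/4 = 531
  clean-shank pea-comb: 2124 × 1/4 = 531
  clean-shank single-comb: 2124 × 1/4 = 531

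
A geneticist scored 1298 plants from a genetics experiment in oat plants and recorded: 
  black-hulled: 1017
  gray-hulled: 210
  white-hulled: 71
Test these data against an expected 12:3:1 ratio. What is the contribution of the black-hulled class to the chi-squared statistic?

Under the 12:3:1 hypothesis (Σ ratio = 16, N = 1298):
  black-hulled: 1298 × 12/16 = 973.5
  gray-hulled: 1298 × 3/16 = 243.375
  white-hulled: 1298 × 1/16 = 81.125
Contribution of black-hulled: (1017 − 973.5)² / 973.5 = 1.9438

1.944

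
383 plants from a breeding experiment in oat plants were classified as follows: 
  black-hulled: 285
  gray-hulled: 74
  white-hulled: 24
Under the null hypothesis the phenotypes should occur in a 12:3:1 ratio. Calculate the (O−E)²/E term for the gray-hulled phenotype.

0.067

Total ratio parts = 16. Expected numbers out of 383:
  black-hulled: 383 × 12/16 = 287.25
  gray-hulled: 383 × 3/16 = 71.8125
  white-hulled: 383 × 1/16 = 23.9375
Contribution of gray-hulled: (74 − 71.8125)² / 71.8125 = 0.0666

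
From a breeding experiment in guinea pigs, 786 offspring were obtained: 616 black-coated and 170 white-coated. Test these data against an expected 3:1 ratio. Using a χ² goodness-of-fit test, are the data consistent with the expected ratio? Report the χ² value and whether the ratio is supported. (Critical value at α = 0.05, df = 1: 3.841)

4.765; not consistent

Under the 3:1 hypothesis (Σ ratio = 4, N = 786):
  black-coated: 786 × 3/4 = 589.5
  white-coated: 786 × 1/4 = 196.5
χ² = Σ (O − E)² / E
  black-coated: (616 − 589.5)² / 589.5 = 1.1913
  white-coated: (170 − 196.5)² / 196.5 = 3.5738
χ² = 1.1913 + 3.5738 = 4.7651 ≈ 4.765
Degrees of freedom = 2 − 1 = 1; critical value at α = 0.05 is 3.841.
Since 4.765 > 3.841, we reject the null hypothesis — the data do not fit the 3:1 ratio.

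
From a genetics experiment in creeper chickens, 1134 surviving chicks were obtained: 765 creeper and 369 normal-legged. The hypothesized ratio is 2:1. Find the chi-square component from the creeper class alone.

Total ratio parts = 3. Expected numbers out of 1134:
  creeper: 1134 × 2/3 = 756
  normal-legged: 1134 × 1/3 = 378
Contribution of creeper: (765 − 756)² / 756 = 0.1071

0.107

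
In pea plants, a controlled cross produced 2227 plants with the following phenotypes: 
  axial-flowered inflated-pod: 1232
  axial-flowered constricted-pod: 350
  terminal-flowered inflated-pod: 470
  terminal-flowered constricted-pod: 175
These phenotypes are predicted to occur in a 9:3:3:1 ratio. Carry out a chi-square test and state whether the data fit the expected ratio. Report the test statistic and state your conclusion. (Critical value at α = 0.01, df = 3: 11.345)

Under the 9:3:3:1 hypothesis (Σ ratio = 16, N = 2227):
  axial-flowered inflated-pod: 2227 × 9/16 = 1252.6875
  axial-flowered constricted-pod: 2227 × 3/16 = 417.5625
  terminal-flowered inflated-pod: 2227 × 3/16 = 417.5625
  terminal-flowered constricted-pod: 2227 × 1/16 = 139.1875
χ² = Σ (O − E)² / E
  axial-flowered inflated-pod: (1232 − 1252.6875)² / 1252.6875 = 0.3416
  axial-flowered constricted-pod: (350 − 417.5625)² / 417.5625 = 10.9318
  terminal-flowered inflated-pod: (470 − 417.5625)² / 417.5625 = 6.5851
  terminal-flowered constricted-pod: (175 − 139.1875)² / 139.1875 = 9.2144
χ² = 0.3416 + 10.9318 + 6.5851 + 9.2144 = 27.0729 ≈ 27.073
Degrees of freedom = 4 − 1 = 3; critical value at α = 0.01 is 11.345.
Since 27.073 > 11.345, we reject the null hypothesis — the data do not fit the 9:3:3:1 ratio.

27.073; not consistent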